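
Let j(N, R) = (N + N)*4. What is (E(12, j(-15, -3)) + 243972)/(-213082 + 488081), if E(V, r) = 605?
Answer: 244577/274999 ≈ 0.88937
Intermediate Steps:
j(N, R) = 8*N (j(N, R) = (2*N)*4 = 8*N)
(E(12, j(-15, -3)) + 243972)/(-213082 + 488081) = (605 + 243972)/(-213082 + 488081) = 244577/274999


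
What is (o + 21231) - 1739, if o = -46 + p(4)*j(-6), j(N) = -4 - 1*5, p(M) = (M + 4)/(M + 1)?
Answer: 97158/5 ≈ 19432.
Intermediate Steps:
p(M) = (4 + M)/(1 + M)
j(N) = -9 (j(N) = -4 - 5 = -9)
o = -302/5 (o = -46 + ((4 + 4)/(1 + 4))*(-9) = -46 + (8/5)*(-9) = -46 - 72/5 = -302/5 ≈ -60.400)
(o + 21231) - 1739 = (-302/5 + 21231) - 1739 = 105853/5 - 1739 = 97158/5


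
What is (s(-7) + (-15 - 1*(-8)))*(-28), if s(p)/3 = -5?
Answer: 616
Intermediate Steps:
s(p) = -15 (s(p) = 3*(-5) = -15)
(s(-7) + (-15 - 1*(-8)))*(-28) = (-15 + (-15 - 1*(-8)))*(-28) = (-15 + (-15 + 8))*(-28) = (-15 - 7)*(-28) = -22*(-28) = 616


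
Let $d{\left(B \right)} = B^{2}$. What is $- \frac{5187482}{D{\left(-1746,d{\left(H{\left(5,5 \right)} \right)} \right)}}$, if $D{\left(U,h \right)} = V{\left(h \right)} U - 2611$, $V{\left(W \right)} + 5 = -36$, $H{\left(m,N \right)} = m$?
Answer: $- \frac{5187482}{68975} \approx -75.208$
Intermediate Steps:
$V{\left(W \right)} = -41$ ($V{\left(W \right)} = -5 - 36 = -41$)
$D{\left(U,h \right)} = -2611 - 41 U$ ($D{\left(U,h \right)} = - 41 U - 2611 = -2611 - 41 U$)
$- \frac{5187482}{D{\left(-1746,d{\left(H{\left(5,5 \right)} \right)} \right)}} = - \frac{5187482}{-2611 - -71586} = - \frac{5187482}{-2611 + 71586} = - \frac{5187482}{68975}$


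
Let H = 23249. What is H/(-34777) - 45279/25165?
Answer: -2159728868/875163205 ≈ -2.4678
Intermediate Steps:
H/(-34777) - 45279/25165 = 23249/(-34777) - 45279/25165 = 23249*(-1/34777) - 45279*1/25165 = -23249/34777 - 45279/25165 = -2159728868/875163205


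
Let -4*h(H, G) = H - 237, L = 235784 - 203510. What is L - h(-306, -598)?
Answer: 128553/4 ≈ 32138.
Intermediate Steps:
L = 32274
h(H, G) = 237/4 - H/4 (h(H, G) = -(H - 237)/4 = -(-237 + H)/4 = 237/4 - H/4)
L - h(-306, -598) = 32274 - (237/4 - 1/4*(-306)) = 32274 - (237/4 + 153/2) = 32274 - 1*543/4 = 32274 - 543/4 = 128553/4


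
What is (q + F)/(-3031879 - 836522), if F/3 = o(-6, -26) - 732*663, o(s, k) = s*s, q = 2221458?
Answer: -255206/1289467 ≈ -0.19792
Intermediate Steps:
o(s, k) = s²
F = -1455840 (F = 3*((-6)² - 732*663) = 3*(36 - 485316) = 3*(-485280) = -1455840)
(q + F)/(-3031879 - 836522) = (2221458 - 1455840)/(-3031879 - 836522) = 765618/(-3868401) = 765618*(-1/3868401) = -255206/1289467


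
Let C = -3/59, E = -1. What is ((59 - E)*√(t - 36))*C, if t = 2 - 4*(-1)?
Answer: -180*I*√30/59 ≈ -16.71*I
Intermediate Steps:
C = -3/59 (C = -3*1/59 = -3/59 ≈ -0.050847)
t = 6 (t = 2 + 4 = 6)
((59 - E)*√(t - 36))*C = ((59 - 1*(-1))*√(6 - 36))*(-3/59) = ((59 + 1)*√(-30))*(-3/59) = (60*(I*√30))*(-3/59) = (60*I*√30)*(-3/59) = -180*I*√30/59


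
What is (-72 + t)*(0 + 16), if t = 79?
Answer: 112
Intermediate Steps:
(-72 + t)*(0 + 16) = (-72 + 79)*(0 + 16) = 7*16 = 112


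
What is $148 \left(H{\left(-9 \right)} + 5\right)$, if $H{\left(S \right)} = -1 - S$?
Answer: $1924$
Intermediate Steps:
$148 \left(H{\left(-9 \right)} + 5\right) = 148 \left(\left(-1 - -9\right) + 5\right) = 148 \left(\left(-1 + 9\right) + 5\right) = 148 \left(8 + 5\right) = 148 \cdot 13 = 1924$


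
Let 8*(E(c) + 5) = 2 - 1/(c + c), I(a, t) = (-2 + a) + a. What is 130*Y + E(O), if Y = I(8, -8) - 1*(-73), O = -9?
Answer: 1627957/144 ≈ 11305.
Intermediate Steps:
I(a, t) = -2 + 2*a
E(c) = -19/4 - 1/(16*c) (E(c) = -5 + (2 - 1/(c + c))/8 = -5 + (2 - 1/(2*c))/8 = -5 + (¼ - 1/(16*c)) = -19/4 - 1/(16*c))
Y = 87 (Y = (-2 + 2*8) - 1*(-73) = (-2 + 16) + 73 = 14 + 73 = 87)
130*Y + E(O) = 130*87 + (1/16)*(-1 - 76*(-9))/(-9) = 11310 + (1/16)*(-⅑)*(-1 + 684) = 11310 + (1/16)*(-⅑)*683 = 11310 - 683/144 = 1627957/144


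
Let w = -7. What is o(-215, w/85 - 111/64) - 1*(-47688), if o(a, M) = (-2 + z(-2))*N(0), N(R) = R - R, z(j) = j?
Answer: 47688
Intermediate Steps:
N(R) = 0
o(a, M) = 0 (o(a, M) = (-2 - 2)*0 = -4*0 = 0)
o(-215, w/85 - 111/64) - 1*(-47688) = 0 - 1*(-47688) = 0 + 47688 = 47688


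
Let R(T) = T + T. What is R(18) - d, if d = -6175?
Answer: 6211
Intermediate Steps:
R(T) = 2*T
R(18) - d = 2*18 - 1*(-6175) = 36 + 6175 = 6211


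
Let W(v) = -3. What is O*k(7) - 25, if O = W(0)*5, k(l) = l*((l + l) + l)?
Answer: -2230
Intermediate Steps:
k(l) = 3*l² (k(l) = l*(2*l + l) = l*(3*l) = 3*l²)
O = -15 (O = -3*5 = -15)
O*k(7) - 25 = -45*7² - 25 = -45*49 - 25 = -15*147 - 25 = -2205 - 25 = -2230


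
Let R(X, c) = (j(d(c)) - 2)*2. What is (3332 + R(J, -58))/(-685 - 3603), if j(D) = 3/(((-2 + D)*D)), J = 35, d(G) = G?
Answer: -1930241/2487040 ≈ -0.77612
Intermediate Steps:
j(D) = 3/(D*(-2 + D)) (j(D) = 3/((D*(-2 + D))) = 3*(1/(D*(-2 + D))) = 3/(D*(-2 + D)))
R(X, c) = -4 + 6/(c*(-2 + c)) (R(X, c) = (3/(c*(-2 + c)) - 2)*2 = (-2 + 3/(c*(-2 + c)))*2 = -4 + 6/(c*(-2 + c)))
(3332 + R(J, -58))/(-685 - 3603) = (3332 + 2*(3 - 2*(-58)*(-2 - 58))/(-58*(-2 - 58)))/(-685 - 3603) = (3332 + 2*(-1/58)*(3 - 2*(-58)*(-60))/(-60))/(-4288) = (3332 + 2*(-1/58)*(-1/60)*(3 - 6960))*(-1/4288) = (3332 + 2*(-1/58)*(-1/60)*(-6957))*(-1/4288) = (3332 - 2319/580)*(-1/4288) = (1930241/580)*(-1/4288) = -1930241/2487040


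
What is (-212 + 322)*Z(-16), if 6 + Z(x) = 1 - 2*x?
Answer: 2970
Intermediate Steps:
Z(x) = -5 - 2*x (Z(x) = -6 + (1 - 2*x) = -5 - 2*x)
(-212 + 322)*Z(-16) = (-212 + 322)*(-5 - 2*(-16)) = 110*(-5 + 32) = 110*27 = 2970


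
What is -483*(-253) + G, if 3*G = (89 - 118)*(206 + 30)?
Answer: 359753/3 ≈ 1.1992e+5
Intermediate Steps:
G = -6844/3 (G = ((89 - 118)*(206 + 30))/3 = (-29*236)/3 = (1/3)*(-6844) = -6844/3 ≈ -2281.3)
-483*(-253) + G = -483*(-253) - 6844/3 = 122199 - 6844/3 = 359753/3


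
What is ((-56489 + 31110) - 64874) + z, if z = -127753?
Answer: -218006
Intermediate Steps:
((-56489 + 31110) - 64874) + z = ((-56489 + 31110) - 64874) - 127753 = (-25379 - 64874) - 127753 = -90253 - 127753 = -218006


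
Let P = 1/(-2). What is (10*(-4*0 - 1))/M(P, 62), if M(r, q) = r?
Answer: 20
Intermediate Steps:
P = -1/2 ≈ -0.50000
(10*(-4*0 - 1))/M(P, 62) = (10*(-4*0 - 1))/(-1/2) = (10*(0 - 1))*(-2) = (10*(-1))*(-2) = -10*(-2) = 20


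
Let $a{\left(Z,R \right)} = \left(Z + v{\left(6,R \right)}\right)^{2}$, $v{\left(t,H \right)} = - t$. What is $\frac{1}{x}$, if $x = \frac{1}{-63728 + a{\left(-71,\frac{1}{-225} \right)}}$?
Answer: $-57799$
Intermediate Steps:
$a{\left(Z,R \right)} = \left(-6 + Z\right)^{2}$ ($a{\left(Z,R \right)} = \left(Z - 6\right)^{2} = \left(-6 + Z\right)^{2}$)
$x = - \frac{1}{57799}$ ($x = \frac{1}{-63728 + \left(-6 - 71\right)^{2}} = \frac{1}{-63728 + \left(-77\right)^{2}} = \frac{1}{-63728 + 5929} = \frac{1}{-57799} = - \frac{1}{57799} \approx -1.7301 \cdot 10^{-5}$)
$\frac{1}{x} = \frac{1}{- \frac{1}{57799}} = -57799$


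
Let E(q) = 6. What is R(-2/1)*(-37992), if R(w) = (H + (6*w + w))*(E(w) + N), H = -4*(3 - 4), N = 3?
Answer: 3419280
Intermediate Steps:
H = 4 (H = -4*(-1) = 4)
R(w) = 36 + 63*w (R(w) = (4 + (6*w + w))*(6 + 3) = (4 + 7*w)*9 = 36 + 63*w)
R(-2/1)*(-37992) = (36 + 63*(-2/1))*(-37992) = (36 + 63*(-2*1))*(-37992) = (36 + 63*(-2))*(-37992) = (36 - 126)*(-37992) = -90*(-37992) = 3419280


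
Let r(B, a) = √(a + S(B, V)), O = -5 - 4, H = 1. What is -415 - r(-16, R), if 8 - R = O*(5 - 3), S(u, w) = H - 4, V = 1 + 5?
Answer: -415 - √23 ≈ -419.80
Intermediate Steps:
V = 6
O = -9
S(u, w) = -3 (S(u, w) = 1 - 4 = -3)
R = 26 (R = 8 - (-9)*(5 - 3) = 8 - (-9)*2 = 8 - 1*(-18) = 8 + 18 = 26)
r(B, a) = √(-3 + a) (r(B, a) = √(a - 3) = √(-3 + a))
-415 - r(-16, R) = -415 - √(-3 + 26) = -415 - √23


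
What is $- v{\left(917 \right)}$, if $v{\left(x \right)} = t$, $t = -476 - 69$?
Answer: $545$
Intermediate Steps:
$t = -545$
$v{\left(x \right)} = -545$
$- v{\left(917 \right)} = \left(-1\right) \left(-545\right) = 545$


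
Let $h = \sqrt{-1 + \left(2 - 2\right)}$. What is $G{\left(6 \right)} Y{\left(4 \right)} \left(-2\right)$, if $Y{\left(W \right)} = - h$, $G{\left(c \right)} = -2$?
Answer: $- 4 i \approx - 4.0 i$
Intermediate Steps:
$h = i$ ($h = \sqrt{-1 + 0} = \sqrt{-1} = i \approx 1.0 i$)
$Y{\left(W \right)} = - i$
$G{\left(6 \right)} Y{\left(4 \right)} \left(-2\right) = - 2 \left(- i\right) \left(-2\right) = 2 i \left(-2\right) = - 4 i$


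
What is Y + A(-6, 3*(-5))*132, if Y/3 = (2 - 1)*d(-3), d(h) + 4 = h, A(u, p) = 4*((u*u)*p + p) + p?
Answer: -295041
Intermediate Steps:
A(u, p) = 5*p + 4*p*u² (A(u, p) = 4*(u²*p + p) + p = 4*(p*u² + p) + p = 4*(p + p*u²) + p = (4*p + 4*p*u²) + p = 5*p + 4*p*u²)
d(h) = -4 + h
Y = -21 (Y = 3*((2 - 1)*(-4 - 3)) = 3*(1*(-7)) = 3*(-7) = -21)
Y + A(-6, 3*(-5))*132 = -21 + ((3*(-5))*(5 + 4*(-6)²))*132 = -21 - 15*(5 + 4*36)*132 = -21 - 15*(5 + 144)*132 = -21 - 15*149*132 = -21 - 2235*132 = -21 - 295020 = -295041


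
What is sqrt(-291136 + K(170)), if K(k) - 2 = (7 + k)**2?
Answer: I*sqrt(259805) ≈ 509.71*I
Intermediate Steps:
K(k) = 2 + (7 + k)**2
sqrt(-291136 + K(170)) = sqrt(-291136 + (2 + (7 + 170)**2)) = sqrt(-291136 + (2 + 177**2)) = sqrt(-291136 + (2 + 31329)) = sqrt(-291136 + 31331) = sqrt(-259805) = I*sqrt(259805)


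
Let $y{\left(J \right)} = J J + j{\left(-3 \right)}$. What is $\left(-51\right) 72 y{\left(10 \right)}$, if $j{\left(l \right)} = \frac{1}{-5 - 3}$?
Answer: $-366741$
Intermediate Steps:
$j{\left(l \right)} = - \frac{1}{8}$ ($j{\left(l \right)} = \frac{1}{-8} = - \frac{1}{8}$)
$y{\left(J \right)} = - \frac{1}{8} + J^{2}$ ($y{\left(J \right)} = J J - \frac{1}{8} = J^{2} - \frac{1}{8} = - \frac{1}{8} + J^{2}$)
$\left(-51\right) 72 y{\left(10 \right)} = \left(-51\right) 72 \left(- \frac{1}{8} + 10^{2}\right) = - 3672 \left(- \frac{1}{8} + 100\right) = \left(-3672\right) \frac{799}{8} = -366741$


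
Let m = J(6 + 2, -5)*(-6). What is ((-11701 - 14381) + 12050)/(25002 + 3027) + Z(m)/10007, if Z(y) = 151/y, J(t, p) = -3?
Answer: -841098551/1682917218 ≈ -0.49979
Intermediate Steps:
m = 18 (m = -3*(-6) = 18)
((-11701 - 14381) + 12050)/(25002 + 3027) + Z(m)/10007 = ((-11701 - 14381) + 12050)/(25002 + 3027) + (151/18)/10007 = (-26082 + 12050)/28029 + (151*(1/18))*(1/10007) = -14032*1/28029 + (151/18)*(1/10007) = -14032/28029 + 151/180126 = -841098551/1682917218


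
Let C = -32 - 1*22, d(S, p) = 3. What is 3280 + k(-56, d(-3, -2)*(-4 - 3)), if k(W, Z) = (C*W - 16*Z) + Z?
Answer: 6619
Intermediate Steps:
C = -54 (C = -32 - 22 = -54)
k(W, Z) = -54*W - 15*Z (k(W, Z) = (-54*W - 16*Z) + Z = -54*W - 15*Z)
3280 + k(-56, d(-3, -2)*(-4 - 3)) = 3280 + (-54*(-56) - 45*(-4 - 3)) = 3280 + (3024 - 45*(-7)) = 3280 + (3024 - 15*(-21)) = 3280 + (3024 + 315) = 3280 + 3339 = 6619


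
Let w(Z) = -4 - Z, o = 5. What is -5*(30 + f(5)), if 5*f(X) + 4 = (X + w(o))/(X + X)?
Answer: -728/5 ≈ -145.60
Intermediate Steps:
f(X) = -⅘ + (-9 + X)/(10*X) (f(X) = -⅘ + ((X + (-4 - 1*5))/(X + X))/5 = -⅘ + ((X + (-4 - 5))/((2*X)))/5 = -⅘ + ((X - 9)*(1/(2*X)))/5 = -⅘ + ((-9 + X)*(1/(2*X)))/5 = -⅘ + ((-9 + X)/(2*X))/5 = -⅘ + (-9 + X)/(10*X))
-5*(30 + f(5)) = -5*(30 + (⅒)*(-9 - 7*5)/5) = -5*(30 + (⅒)*(⅕)*(-9 - 35)) = -5*(30 + (⅒)*(⅕)*(-44)) = -5*(30 - 22/25) = -5*728/25 = -728/5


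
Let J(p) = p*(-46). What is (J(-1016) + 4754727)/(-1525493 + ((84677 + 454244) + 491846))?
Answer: -4801463/494726 ≈ -9.7053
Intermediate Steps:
J(p) = -46*p
(J(-1016) + 4754727)/(-1525493 + ((84677 + 454244) + 491846)) = (-46*(-1016) + 4754727)/(-1525493 + ((84677 + 454244) + 491846)) = (46736 + 4754727)/(-1525493 + (538921 + 491846)) = 4801463/(-1525493 + 1030767) = 4801463/(-494726) = 4801463*(-1/494726) = -4801463/494726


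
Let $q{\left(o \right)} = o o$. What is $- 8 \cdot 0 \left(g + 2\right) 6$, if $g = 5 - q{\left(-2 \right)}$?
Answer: $0$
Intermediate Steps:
$q{\left(o \right)} = o^{2}$
$g = 1$ ($g = 5 - \left(-2\right)^{2} = 5 - 4 = 1$)
$- 8 \cdot 0 \left(g + 2\right) 6 = - 8 \cdot 0 \left(1 + 2\right) 6 = - 8 \cdot 0 \cdot 3 \cdot 6 = \left(-8\right) 0 \cdot 6 = 0 \cdot 6 = 0$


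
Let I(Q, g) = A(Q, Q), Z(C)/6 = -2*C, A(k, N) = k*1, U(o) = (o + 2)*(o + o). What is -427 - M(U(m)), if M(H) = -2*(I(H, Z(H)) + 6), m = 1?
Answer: -403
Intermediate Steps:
U(o) = 2*o*(2 + o) (U(o) = (2 + o)*(2*o) = 2*o*(2 + o))
A(k, N) = k
Z(C) = -12*C (Z(C) = 6*(-2*C) = -12*C)
I(Q, g) = Q
M(H) = -12 - 2*H (M(H) = -2*(H + 6) = -2*(6 + H) = -12 - 2*H)
-427 - M(U(m)) = -427 - (-12 - 4*(2 + 1)) = -427 - (-12 - 4*3) = -427 - (-12 - 2*6) = -427 - (-12 - 12) = -427 - 1*(-24) = -427 + 24 = -403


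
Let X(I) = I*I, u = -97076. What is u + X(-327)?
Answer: 9853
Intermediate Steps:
X(I) = I²
u + X(-327) = -97076 + (-327)² = -97076 + 106929 = 9853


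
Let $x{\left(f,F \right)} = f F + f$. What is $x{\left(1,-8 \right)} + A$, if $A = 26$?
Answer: $19$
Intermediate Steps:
$x{\left(f,F \right)} = f + F f$ ($x{\left(f,F \right)} = F f + f = f + F f$)
$x{\left(1,-8 \right)} + A = 1 \left(1 - 8\right) + 26 = 1 \left(-7\right) + 26 = -7 + 26 = 19$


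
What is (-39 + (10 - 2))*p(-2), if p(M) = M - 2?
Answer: 124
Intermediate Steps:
p(M) = -2 + M
(-39 + (10 - 2))*p(-2) = (-39 + (10 - 2))*(-2 - 2) = (-39 + 8)*(-4) = -31*(-4) = 124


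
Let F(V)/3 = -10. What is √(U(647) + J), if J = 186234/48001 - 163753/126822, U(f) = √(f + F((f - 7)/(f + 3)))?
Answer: √(181341619097772210 + 70054186417220196*√617)/264677514 ≈ 5.2372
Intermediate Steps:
F(V) = -30 (F(V) = 3*(-10) = -30)
U(f) = √(-30 + f) (U(f) = √(f - 30) = √(-30 + f))
J = 685141765/264677514 (J = 186234*(1/48001) - 163753*1/126822 = 186234/48001 - 163753/126822 = 685141765/264677514 ≈ 2.5886)
√(U(647) + J) = √(√(-30 + 647) + 685141765/264677514) = √(√617 + 685141765/264677514) = √(685141765/264677514 + √617)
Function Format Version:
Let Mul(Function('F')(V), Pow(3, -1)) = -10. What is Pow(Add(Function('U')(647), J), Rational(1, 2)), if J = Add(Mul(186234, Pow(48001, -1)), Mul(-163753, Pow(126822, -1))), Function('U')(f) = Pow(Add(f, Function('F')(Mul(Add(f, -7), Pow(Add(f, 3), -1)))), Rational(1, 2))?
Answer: Mul(Rational(1, 264677514), Pow(Add(181341619097772210, Mul(70054186417220196, Pow(617, Rational(1, 2)))), Rational(1, 2))) ≈ 5.2372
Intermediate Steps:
Function('F')(V) = -30 (Function('F')(V) = Mul(3, -10) = -30)
Function('U')(f) = Pow(Add(-30, f), Rational(1, 2)) (Function('U')(f) = Pow(Add(f, -30), Rational(1, 2)) = Pow(Add(-30, f), Rational(1, 2)))
J = Rational(685141765, 264677514) (J = Add(Mul(186234, Rational(1, 48001)), Mul(-163753, Rational(1, 126822))) = Add(Rational(186234, 48001), Rational(-163753, 126822)) = Rational(685141765, 264677514) ≈ 2.5886)
Pow(Add(Function('U')(647), J), Rational(1, 2)) = Pow(Add(Pow(Add(-30, 647), Rational(1, 2)), Rational(685141765, 264677514)), Rational(1, 2)) = Pow(Add(Pow(617, Rational(1, 2)), Rational(685141765, 264677514)), Rational(1, 2)) = Pow(Add(Rational(685141765, 264677514), Pow(617, Rational(1, 2))), Rational(1, 2))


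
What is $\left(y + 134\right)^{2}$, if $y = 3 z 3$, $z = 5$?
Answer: $32041$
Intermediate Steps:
$y = 45$ ($y = 3 \cdot 5 \cdot 3 = 15 \cdot 3 = 45$)
$\left(y + 134\right)^{2} = \left(45 + 134\right)^{2} = 179^{2} = 32041$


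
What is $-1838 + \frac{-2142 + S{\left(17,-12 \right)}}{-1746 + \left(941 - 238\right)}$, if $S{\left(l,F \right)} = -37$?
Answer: $- \frac{1914855}{1043} \approx -1835.9$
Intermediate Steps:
$-1838 + \frac{-2142 + S{\left(17,-12 \right)}}{-1746 + \left(941 - 238\right)} = -1838 + \frac{-2142 - 37}{-1746 + \left(941 - 238\right)} = -1838 - \frac{2179}{-1746 + \left(941 - 238\right)} = -1838 - \frac{2179}{-1746 + 703} = -1838 - \frac{2179}{-1043} = -1838 - - \frac{2179}{1043} = -1838 + \frac{2179}{1043} = - \frac{1914855}{1043}$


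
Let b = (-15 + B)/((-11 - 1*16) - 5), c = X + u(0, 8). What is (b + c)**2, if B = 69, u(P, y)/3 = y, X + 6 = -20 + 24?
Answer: 105625/256 ≈ 412.60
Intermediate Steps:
X = -2 (X = -6 + (-20 + 24) = -6 + 4 = -2)
u(P, y) = 3*y
c = 22 (c = -2 + 3*8 = -2 + 24 = 22)
b = -27/16 (b = (-15 + 69)/((-11 - 1*16) - 5) = 54/((-11 - 16) - 5) = 54/(-27 - 5) = 54/(-32) = 54*(-1/32) = -27/16 ≈ -1.6875)
(b + c)**2 = (-27/16 + 22)**2 = (325/16)**2 = 105625/256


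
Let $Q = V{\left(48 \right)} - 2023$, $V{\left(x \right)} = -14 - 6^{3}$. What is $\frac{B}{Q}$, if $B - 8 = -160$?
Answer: $\frac{152}{2253} \approx 0.067466$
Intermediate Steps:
$B = -152$ ($B = 8 - 160 = -152$)
$V{\left(x \right)} = -230$ ($V{\left(x \right)} = -14 - 216 = -230$)
$Q = -2253$ ($Q = -230 - 2023 = -2253$)
$\frac{B}{Q} = - \frac{152}{-2253} = \left(-152\right) \left(- \frac{1}{2253}\right) = \frac{152}{2253}$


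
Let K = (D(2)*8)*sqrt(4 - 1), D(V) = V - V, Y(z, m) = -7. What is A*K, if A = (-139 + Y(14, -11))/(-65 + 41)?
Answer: 0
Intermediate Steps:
D(V) = 0
A = 73/12 (A = (-139 - 7)/(-65 + 41) = -146/(-24) = -146*(-1/24) = 73/12 ≈ 6.0833)
K = 0 (K = (0*8)*sqrt(4 - 1) = 0*sqrt(3) = 0)
A*K = (73/12)*0 = 0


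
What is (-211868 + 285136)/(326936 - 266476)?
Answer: 18317/15115 ≈ 1.2118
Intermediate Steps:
(-211868 + 285136)/(326936 - 266476) = 73268/60460 = 73268*(1/60460) = 18317/15115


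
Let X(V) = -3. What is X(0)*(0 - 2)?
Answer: 6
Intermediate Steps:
X(0)*(0 - 2) = -3*(0 - 2) = -3*(-2) = 6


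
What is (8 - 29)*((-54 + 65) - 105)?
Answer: 1974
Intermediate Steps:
(8 - 29)*((-54 + 65) - 105) = -21*(11 - 105) = -21*(-94) = 1974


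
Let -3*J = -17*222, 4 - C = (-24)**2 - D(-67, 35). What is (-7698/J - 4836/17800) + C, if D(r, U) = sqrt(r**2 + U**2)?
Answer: -1618945111/2799050 + sqrt(5714) ≈ -502.80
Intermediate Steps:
D(r, U) = sqrt(U**2 + r**2)
C = -572 + sqrt(5714) (C = 4 - ((-24)**2 - sqrt(35**2 + (-67)**2)) = 4 - (576 - sqrt(1225 + 4489)) = 4 - (576 - sqrt(5714)) = 4 + (-576 + sqrt(5714)) = -572 + sqrt(5714) ≈ -496.41)
J = 1258 (J = -(-17)*222/3 = -1/3*(-3774) = 1258)
(-7698/J - 4836/17800) + C = (-7698/1258 - 4836/17800) + (-572 + sqrt(5714)) = (-7698*1/1258 - 4836*1/17800) + (-572 + sqrt(5714)) = (-3849/629 - 1209/4450) + (-572 + sqrt(5714)) = -17888511/2799050 + (-572 + sqrt(5714)) = -1618945111/2799050 + sqrt(5714)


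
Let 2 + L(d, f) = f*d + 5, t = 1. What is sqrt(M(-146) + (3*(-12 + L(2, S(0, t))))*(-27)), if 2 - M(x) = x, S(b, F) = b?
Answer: sqrt(877) ≈ 29.614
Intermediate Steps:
M(x) = 2 - x
L(d, f) = 3 + d*f (L(d, f) = -2 + (f*d + 5) = -2 + (d*f + 5) = -2 + (5 + d*f) = 3 + d*f)
sqrt(M(-146) + (3*(-12 + L(2, S(0, t))))*(-27)) = sqrt((2 - 1*(-146)) + (3*(-12 + (3 + 2*0)))*(-27)) = sqrt((2 + 146) + (3*(-12 + (3 + 0)))*(-27)) = sqrt(148 + (3*(-12 + 3))*(-27)) = sqrt(148 + (3*(-9))*(-27)) = sqrt(148 - 27*(-27)) = sqrt(148 + 729) = sqrt(877)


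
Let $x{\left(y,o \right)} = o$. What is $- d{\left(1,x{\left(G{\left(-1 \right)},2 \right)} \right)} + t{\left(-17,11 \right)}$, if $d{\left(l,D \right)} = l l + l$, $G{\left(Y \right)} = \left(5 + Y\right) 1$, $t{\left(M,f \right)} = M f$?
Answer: $-189$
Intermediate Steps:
$G{\left(Y \right)} = 5 + Y$
$d{\left(l,D \right)} = l + l^{2}$ ($d{\left(l,D \right)} = l^{2} + l = l + l^{2}$)
$- d{\left(1,x{\left(G{\left(-1 \right)},2 \right)} \right)} + t{\left(-17,11 \right)} = - 1 \left(1 + 1\right) - 187 = - 1 \cdot 2 - 187 = \left(-1\right) 2 - 187 = -2 - 187 = -189$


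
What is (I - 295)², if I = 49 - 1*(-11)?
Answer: 55225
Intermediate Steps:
I = 60 (I = 49 + 11 = 60)
(I - 295)² = (60 - 295)² = (-235)² = 55225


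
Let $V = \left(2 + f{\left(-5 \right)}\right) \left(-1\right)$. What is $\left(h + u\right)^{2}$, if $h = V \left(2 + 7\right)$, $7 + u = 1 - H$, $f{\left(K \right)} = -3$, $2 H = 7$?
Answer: $\frac{1}{4} \approx 0.25$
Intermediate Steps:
$H = \frac{7}{2}$ ($H = \frac{1}{2} \cdot 7 = \frac{7}{2} \approx 3.5$)
$V = 1$ ($V = \left(2 - 3\right) \left(-1\right) = \left(-1\right) \left(-1\right) = 1$)
$u = - \frac{19}{2}$ ($u = -7 + \left(1 - \frac{7}{2}\right) = -7 - \frac{5}{2} = - \frac{19}{2} \approx -9.5$)
$h = 9$ ($h = 1 \left(2 + 7\right) = 1 \cdot 9 = 9$)
$\left(h + u\right)^{2} = \left(9 - \frac{19}{2}\right)^{2} = \left(- \frac{1}{2}\right)^{2} = \frac{1}{4}$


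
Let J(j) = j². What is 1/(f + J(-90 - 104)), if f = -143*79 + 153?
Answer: 1/26492 ≈ 3.7747e-5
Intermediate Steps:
f = -11144 (f = -11297 + 153 = -11144)
1/(f + J(-90 - 104)) = 1/(-11144 + (-90 - 104)²) = 1/(-11144 + (-194)²) = 1/(-11144 + 37636) = 1/26492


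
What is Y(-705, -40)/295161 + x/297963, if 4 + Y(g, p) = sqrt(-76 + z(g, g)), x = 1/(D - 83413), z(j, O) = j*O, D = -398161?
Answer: -191321743403/14117672016141894 + sqrt(496949)/295161 ≈ 0.0023748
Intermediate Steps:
z(j, O) = O*j
x = -1/481574 (x = 1/(-398161 - 83413) = 1/(-481574) = -1/481574 ≈ -2.0765e-6)
Y(g, p) = -4 + sqrt(-76 + g**2) (Y(g, p) = -4 + sqrt(-76 + g*g) = -4 + sqrt(-76 + g**2))
Y(-705, -40)/295161 + x/297963 = (-4 + sqrt(-76 + (-705)**2))/295161 - 1/481574/297963 = (-4 + sqrt(-76 + 497025))*(1/295161) - 1/481574*1/297963 = (-4 + sqrt(496949))*(1/295161) - 1/143491233762 = (-4/295161 + sqrt(496949)/295161) - 1/143491233762 = -191321743403/14117672016141894 + sqrt(496949)/295161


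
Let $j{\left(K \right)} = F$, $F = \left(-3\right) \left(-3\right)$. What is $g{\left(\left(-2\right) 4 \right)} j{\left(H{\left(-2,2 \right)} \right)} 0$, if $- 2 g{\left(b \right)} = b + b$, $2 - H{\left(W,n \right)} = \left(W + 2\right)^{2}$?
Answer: $0$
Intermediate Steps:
$F = 9$
$H{\left(W,n \right)} = 2 - \left(2 + W\right)^{2}$ ($H{\left(W,n \right)} = 2 - \left(W + 2\right)^{2} = 2 - \left(2 + W\right)^{2}$)
$g{\left(b \right)} = - b$ ($g{\left(b \right)} = - \frac{b + b}{2} = - \frac{2 b}{2} = - b$)
$j{\left(K \right)} = 9$
$g{\left(\left(-2\right) 4 \right)} j{\left(H{\left(-2,2 \right)} \right)} 0 = - \left(-2\right) 4 \cdot 9 \cdot 0 = \left(-1\right) \left(-8\right) 9 \cdot 0 = 8 \cdot 9 \cdot 0 = 72 \cdot 0 = 0$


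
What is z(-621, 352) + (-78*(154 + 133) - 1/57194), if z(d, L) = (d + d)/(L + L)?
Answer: -225358458497/10066144 ≈ -22388.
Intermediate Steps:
z(d, L) = d/L (z(d, L) = (2*d)/((2*L)) = (2*d)*(1/(2*L)) = d/L)
z(-621, 352) + (-78*(154 + 133) - 1/57194) = -621/352 + (-78*(154 + 133) - 1/57194) = -621*1/352 + (-78*287 - 1*1/57194) = -621/352 + (-22386 - 1/57194) = -621/352 - 1280344885/57194 = -225358458497/10066144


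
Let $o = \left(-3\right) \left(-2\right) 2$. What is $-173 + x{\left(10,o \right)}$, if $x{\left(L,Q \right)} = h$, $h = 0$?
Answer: $-173$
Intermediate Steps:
$o = 12$ ($o = 6 \cdot 2 = 12$)
$x{\left(L,Q \right)} = 0$
$-173 + x{\left(10,o \right)} = -173 + 0 = -173$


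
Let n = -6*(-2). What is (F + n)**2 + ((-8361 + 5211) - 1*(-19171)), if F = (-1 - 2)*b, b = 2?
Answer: 16057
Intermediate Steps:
n = 12
F = -6 (F = (-1 - 2)*2 = -3*2 = -6)
(F + n)**2 + ((-8361 + 5211) - 1*(-19171)) = (-6 + 12)**2 + ((-8361 + 5211) - 1*(-19171)) = 6**2 + (-3150 + 19171) = 36 + 16021 = 16057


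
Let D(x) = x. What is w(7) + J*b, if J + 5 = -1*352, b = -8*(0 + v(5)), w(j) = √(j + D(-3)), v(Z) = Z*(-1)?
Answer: -14278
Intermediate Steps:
v(Z) = -Z
w(j) = √(-3 + j) (w(j) = √(j - 3) = √(-3 + j))
b = 40 (b = -8*(0 - 1*5) = -8*(0 - 5) = -8*(-5) = 40)
J = -357 (J = -5 - 1*352 = -5 - 352 = -357)
w(7) + J*b = √(-3 + 7) - 357*40 = √4 - 14280 = 2 - 14280 = -14278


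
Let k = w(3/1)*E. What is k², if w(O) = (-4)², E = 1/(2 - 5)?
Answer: 256/9 ≈ 28.444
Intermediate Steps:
E = -⅓ (E = 1/(-3) = -⅓ ≈ -0.33333)
w(O) = 16
k = -16/3 (k = 16*(-⅓) = -16/3 ≈ -5.3333)
k² = (-16/3)² = 256/9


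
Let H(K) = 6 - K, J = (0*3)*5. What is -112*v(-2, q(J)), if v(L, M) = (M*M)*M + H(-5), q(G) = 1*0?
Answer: -1232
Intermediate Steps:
J = 0 (J = 0*5 = 0)
q(G) = 0
v(L, M) = 11 + M**3 (v(L, M) = (M*M)*M + (6 - 1*(-5)) = M**2*M + (6 + 5) = M**3 + 11 = 11 + M**3)
-112*v(-2, q(J)) = -112*(11 + 0**3) = -112*(11 + 0) = -112*11 = -1232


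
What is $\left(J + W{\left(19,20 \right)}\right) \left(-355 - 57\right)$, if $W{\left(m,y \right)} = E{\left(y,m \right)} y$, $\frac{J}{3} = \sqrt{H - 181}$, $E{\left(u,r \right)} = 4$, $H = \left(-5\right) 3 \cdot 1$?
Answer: $-32960 - 17304 i \approx -32960.0 - 17304.0 i$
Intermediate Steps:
$H = -15$ ($H = \left(-15\right) 1 = -15$)
$J = 42 i$ ($J = 3 \sqrt{-15 - 181} = 3 \sqrt{-196} = 3 \cdot 14 i = 42 i \approx 42.0 i$)
$W{\left(m,y \right)} = 4 y$
$\left(J + W{\left(19,20 \right)}\right) \left(-355 - 57\right) = \left(42 i + 4 \cdot 20\right) \left(-355 - 57\right) = \left(42 i + 80\right) \left(-412\right) = \left(80 + 42 i\right) \left(-412\right) = -32960 - 17304 i$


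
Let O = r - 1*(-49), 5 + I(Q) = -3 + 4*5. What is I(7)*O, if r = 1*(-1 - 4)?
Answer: 528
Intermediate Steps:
I(Q) = 12 (I(Q) = -5 + (-3 + 4*5) = -5 + (-3 + 20) = -5 + 17 = 12)
r = -5 (r = 1*(-5) = -5)
O = 44 (O = -5 - 1*(-49) = -5 + 49 = 44)
I(7)*O = 12*44 = 528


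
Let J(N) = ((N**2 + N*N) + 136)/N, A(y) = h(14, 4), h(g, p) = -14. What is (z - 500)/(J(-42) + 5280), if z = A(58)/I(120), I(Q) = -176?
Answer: -923853/9596224 ≈ -0.096273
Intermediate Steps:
A(y) = -14
z = 7/88 (z = -14/(-176) = -14*(-1/176) = 7/88 ≈ 0.079545)
J(N) = (136 + 2*N**2)/N (J(N) = ((N**2 + N**2) + 136)/N = (2*N**2 + 136)/N = (136 + 2*N**2)/N)
(z - 500)/(J(-42) + 5280) = (7/88 - 500)/((2*(-42) + 136/(-42)) + 5280) = -43993/(88*((-84 + 136*(-1/42)) + 5280)) = -43993/(88*((-84 - 68/21) + 5280)) = -43993/(88*(-1832/21 + 5280)) = -43993/(88*109048/21) = -43993/88*21/109048 = -923853/9596224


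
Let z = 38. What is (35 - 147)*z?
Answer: -4256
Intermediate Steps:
(35 - 147)*z = (35 - 147)*38 = -112*38 = -4256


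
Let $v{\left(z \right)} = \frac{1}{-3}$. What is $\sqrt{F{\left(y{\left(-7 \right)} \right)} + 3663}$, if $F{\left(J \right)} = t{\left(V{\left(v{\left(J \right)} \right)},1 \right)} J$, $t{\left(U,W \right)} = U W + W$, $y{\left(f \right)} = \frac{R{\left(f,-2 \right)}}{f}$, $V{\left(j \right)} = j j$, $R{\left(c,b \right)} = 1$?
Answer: $\frac{\sqrt{1615313}}{21} \approx 60.521$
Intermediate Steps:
$v{\left(z \right)} = - \frac{1}{3}$
$V{\left(j \right)} = j^{2}$
$y{\left(f \right)} = \frac{1}{f}$ ($y{\left(f \right)} = 1 \frac{1}{f} = \frac{1}{f}$)
$t{\left(U,W \right)} = W + U W$
$F{\left(J \right)} = \frac{10 J}{9}$ ($F{\left(J \right)} = 1 \left(1 + \left(- \frac{1}{3}\right)^{2}\right) J = 1 \left(1 + \frac{1}{9}\right) J = 1 \cdot \frac{10}{9} J = \frac{10 J}{9}$)
$\sqrt{F{\left(y{\left(-7 \right)} \right)} + 3663} = \sqrt{\frac{10}{9 \left(-7\right)} + 3663} = \sqrt{\frac{10}{9} \left(- \frac{1}{7}\right) + 3663} = \sqrt{- \frac{10}{63} + 3663} = \sqrt{\frac{230759}{63}} = \frac{\sqrt{1615313}}{21}$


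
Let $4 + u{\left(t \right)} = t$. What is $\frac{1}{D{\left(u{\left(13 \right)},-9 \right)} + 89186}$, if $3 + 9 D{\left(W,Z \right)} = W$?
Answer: $\frac{3}{267560} \approx 1.1212 \cdot 10^{-5}$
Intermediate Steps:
$u{\left(t \right)} = -4 + t$
$D{\left(W,Z \right)} = - \frac{1}{3} + \frac{W}{9}$
$\frac{1}{D{\left(u{\left(13 \right)},-9 \right)} + 89186} = \frac{1}{\left(- \frac{1}{3} + \frac{-4 + 13}{9}\right) + 89186} = \frac{1}{\left(- \frac{1}{3} + \frac{1}{9} \cdot 9\right) + 89186} = \frac{1}{\left(- \frac{1}{3} + 1\right) + 89186} = \frac{1}{\frac{2}{3} + 89186} = \frac{1}{\frac{267560}{3}} = \frac{3}{267560}$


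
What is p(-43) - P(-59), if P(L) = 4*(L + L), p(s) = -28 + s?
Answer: 401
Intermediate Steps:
P(L) = 8*L (P(L) = 4*(2*L) = 8*L)
p(-43) - P(-59) = (-28 - 43) - 8*(-59) = -71 - 1*(-472) = -71 + 472 = 401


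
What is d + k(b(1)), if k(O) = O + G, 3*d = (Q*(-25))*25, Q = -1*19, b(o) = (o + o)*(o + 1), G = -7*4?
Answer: 11803/3 ≈ 3934.3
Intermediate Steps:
G = -28
b(o) = 2*o*(1 + o) (b(o) = (2*o)*(1 + o) = 2*o*(1 + o))
Q = -19
d = 11875/3 (d = (-19*(-25)*25)/3 = (475*25)/3 = (⅓)*11875 = 11875/3 ≈ 3958.3)
k(O) = -28 + O (k(O) = O - 28 = -28 + O)
d + k(b(1)) = 11875/3 + (-28 + 2*1*(1 + 1)) = 11875/3 + (-28 + 2*1*2) = 11875/3 + (-28 + 4) = 11875/3 - 24 = 11803/3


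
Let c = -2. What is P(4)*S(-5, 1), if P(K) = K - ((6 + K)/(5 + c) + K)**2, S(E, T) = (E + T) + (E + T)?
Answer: 3584/9 ≈ 398.22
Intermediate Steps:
S(E, T) = 2*E + 2*T
P(K) = K - (2 + 4*K/3)**2 (P(K) = K - ((6 + K)/(5 - 2) + K)**2 = K - ((6 + K)/3 + K)**2 = K - ((6 + K)*(1/3) + K)**2 = K - ((2 + K/3) + K)**2 = K - (2 + 4*K/3)**2)
P(4)*S(-5, 1) = (4 - 4*(3 + 2*4)**2/9)*(2*(-5) + 2*1) = (4 - 4*(3 + 8)**2/9)*(-10 + 2) = (4 - 4/9*11**2)*(-8) = (4 - 4/9*121)*(-8) = (4 - 484/9)*(-8) = -448/9*(-8) = 3584/9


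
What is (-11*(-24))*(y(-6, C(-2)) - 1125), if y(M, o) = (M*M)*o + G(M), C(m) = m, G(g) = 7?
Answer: -314160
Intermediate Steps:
y(M, o) = 7 + o*M² (y(M, o) = (M*M)*o + 7 = M²*o + 7 = o*M² + 7 = 7 + o*M²)
(-11*(-24))*(y(-6, C(-2)) - 1125) = (-11*(-24))*((7 - 2*(-6)²) - 1125) = 264*((7 - 2*36) - 1125) = 264*((7 - 72) - 1125) = 264*(-65 - 1125) = 264*(-1190) = -314160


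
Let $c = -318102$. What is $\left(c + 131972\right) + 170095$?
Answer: $-16035$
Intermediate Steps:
$\left(c + 131972\right) + 170095 = \left(-318102 + 131972\right) + 170095 = -186130 + 170095 = -16035$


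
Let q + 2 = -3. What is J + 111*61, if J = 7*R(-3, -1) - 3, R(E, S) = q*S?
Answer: 6803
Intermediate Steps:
q = -5 (q = -2 - 3 = -5)
R(E, S) = -5*S
J = 32 (J = 7*(-5*(-1)) - 3 = 7*5 - 3 = 35 - 3 = 32)
J + 111*61 = 32 + 111*61 = 32 + 6771 = 6803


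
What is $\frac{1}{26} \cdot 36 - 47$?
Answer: $- \frac{593}{13} \approx -45.615$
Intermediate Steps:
$\frac{1}{26} \cdot 36 - 47 = \frac{18}{13} - 47 = - \frac{593}{13}$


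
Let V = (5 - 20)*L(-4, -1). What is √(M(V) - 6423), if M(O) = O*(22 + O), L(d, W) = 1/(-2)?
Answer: I*√24807/2 ≈ 78.751*I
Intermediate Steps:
L(d, W) = -½
V = 15/2 (V = (5 - 20)*(-½) = -15*(-½) = 15/2 ≈ 7.5000)
√(M(V) - 6423) = √(15*(22 + 15/2)/2 - 6423) = √((15/2)*(59/2) - 6423) = √(885/4 - 6423) = √(-24807/4) = I*√24807/2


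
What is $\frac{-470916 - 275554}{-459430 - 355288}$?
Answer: $\frac{373235}{407359} \approx 0.91623$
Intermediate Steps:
$\frac{-470916 - 275554}{-459430 - 355288} = - \frac{746470}{-814718} = \left(-746470\right) \left(- \frac{1}{814718}\right) = \frac{373235}{407359}$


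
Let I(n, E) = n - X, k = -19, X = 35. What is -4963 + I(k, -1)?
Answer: -5017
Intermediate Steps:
I(n, E) = -35 + n (I(n, E) = n - 1*35 = n - 35 = -35 + n)
-4963 + I(k, -1) = -4963 + (-35 - 19) = -4963 - 54 = -5017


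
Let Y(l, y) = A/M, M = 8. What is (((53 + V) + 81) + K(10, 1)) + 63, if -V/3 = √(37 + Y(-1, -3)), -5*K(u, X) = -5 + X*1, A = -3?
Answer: 989/5 - 3*√586/4 ≈ 179.64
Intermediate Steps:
Y(l, y) = -3/8
K(u, X) = 1 - X/5 (K(u, X) = -(-5 + X*1)/5 = -(-5 + X)/5 = 1 - X/5)
V = -3*√586/4 (V = -3*√(37 - 3/8) = -3*√586/4 ≈ -18.156)
(((53 + V) + 81) + K(10, 1)) + 63 = (((53 - 3*√586/4) + 81) + (1 - ⅕*1)) + 63 = ((134 - 3*√586/4) + (1 - ⅕)) + 63 = ((134 - 3*√586/4) + ⅘) + 63 = (674/5 - 3*√586/4) + 63 = 989/5 - 3*√586/4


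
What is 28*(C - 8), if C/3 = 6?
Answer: 280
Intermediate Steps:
C = 18 (C = 3*6 = 18)
28*(C - 8) = 28*(18 - 8) = 28*10 = 280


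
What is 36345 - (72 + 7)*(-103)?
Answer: 44482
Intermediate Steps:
36345 - (72 + 7)*(-103) = 36345 - 79*(-103) = 36345 - 1*(-8137) = 36345 + 8137 = 44482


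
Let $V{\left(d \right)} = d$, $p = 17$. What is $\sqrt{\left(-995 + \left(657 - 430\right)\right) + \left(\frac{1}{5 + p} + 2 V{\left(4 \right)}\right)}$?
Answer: $\frac{i \sqrt{367818}}{22} \approx 27.567 i$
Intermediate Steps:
$\sqrt{\left(-995 + \left(657 - 430\right)\right) + \left(\frac{1}{5 + p} + 2 V{\left(4 \right)}\right)} = \sqrt{\left(-995 + \left(657 - 430\right)\right) + \left(\frac{1}{5 + 17} + 2 \cdot 4\right)} = \sqrt{\left(-995 + 227\right) + \left(\frac{1}{22} + 8\right)} = \sqrt{-768 + \left(\frac{1}{22} + 8\right)} = \sqrt{-768 + \frac{177}{22}} = \sqrt{- \frac{16719}{22}} = \frac{i \sqrt{367818}}{22}$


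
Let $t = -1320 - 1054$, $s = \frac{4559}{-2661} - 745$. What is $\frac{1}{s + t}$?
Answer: $- \frac{2661}{8304218} \approx -0.00032044$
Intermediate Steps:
$s = - \frac{1987004}{2661}$ ($s = 4559 \left(- \frac{1}{2661}\right) - 745 = - \frac{4559}{2661} - 745 = - \frac{1987004}{2661} \approx -746.71$)
$t = -2374$
$\frac{1}{s + t} = \frac{1}{- \frac{1987004}{2661} - 2374} = \frac{1}{- \frac{8304218}{2661}} = - \frac{2661}{8304218}$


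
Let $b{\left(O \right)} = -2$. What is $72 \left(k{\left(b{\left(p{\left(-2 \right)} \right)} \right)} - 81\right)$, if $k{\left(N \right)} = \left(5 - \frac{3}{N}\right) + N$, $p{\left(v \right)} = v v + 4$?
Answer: $-5508$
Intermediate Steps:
$p{\left(v \right)} = 4 + v^{2}$ ($p{\left(v \right)} = v^{2} + 4 = 4 + v^{2}$)
$k{\left(N \right)} = 5 + N - \frac{3}{N}$
$72 \left(k{\left(b{\left(p{\left(-2 \right)} \right)} \right)} - 81\right) = 72 \left(\left(5 - 2 - \frac{3}{-2}\right) - 81\right) = 72 \left(\left(5 - 2 - - \frac{3}{2}\right) - 81\right) = 72 \left(\left(5 - 2 + \frac{3}{2}\right) - 81\right) = 72 \left(\frac{9}{2} - 81\right) = 72 \left(- \frac{153}{2}\right) = -5508$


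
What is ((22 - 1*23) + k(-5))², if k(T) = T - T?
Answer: 1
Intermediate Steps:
k(T) = 0
((22 - 1*23) + k(-5))² = ((22 - 1*23) + 0)² = ((22 - 23) + 0)² = (-1 + 0)² = (-1)² = 1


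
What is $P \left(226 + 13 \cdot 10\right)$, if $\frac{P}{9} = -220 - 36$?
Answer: $-820224$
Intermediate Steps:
$P = -2304$ ($P = 9 \left(-220 - 36\right) = 9 \left(-256\right) = -2304$)
$P \left(226 + 13 \cdot 10\right) = - 2304 \left(226 + 13 \cdot 10\right) = - 2304 \left(226 + 130\right) = \left(-2304\right) 356 = -820224$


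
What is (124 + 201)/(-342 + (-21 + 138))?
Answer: -13/9 ≈ -1.4444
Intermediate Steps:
(124 + 201)/(-342 + (-21 + 138)) = 325/(-342 + 117) = 325/(-225) = 325*(-1/225) = -13/9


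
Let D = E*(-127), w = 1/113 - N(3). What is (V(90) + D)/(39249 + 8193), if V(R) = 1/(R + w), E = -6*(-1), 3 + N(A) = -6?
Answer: -8525143/530781096 ≈ -0.016062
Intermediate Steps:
N(A) = -9 (N(A) = -3 - 6 = -9)
E = 6
w = 1018/113 (w = 1/113 - 1*(-9) = 1/113 + 9 = 1018/113 ≈ 9.0089)
V(R) = 1/(1018/113 + R) (V(R) = 1/(R + 1018/113) = 1/(1018/113 + R))
D = -762 (D = 6*(-127) = -762)
(V(90) + D)/(39249 + 8193) = (113/(1018 + 113*90) - 762)/(39249 + 8193) = (113/(1018 + 10170) - 762)/47442 = (113/11188 - 762)*(1/47442) = -8525143/11188*1/47442 = -8525143/530781096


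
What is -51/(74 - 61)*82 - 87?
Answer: -5313/13 ≈ -408.69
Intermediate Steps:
-51/(74 - 61)*82 - 87 = -51/13*82 - 87 = -4182/13 - 87 = -5313/13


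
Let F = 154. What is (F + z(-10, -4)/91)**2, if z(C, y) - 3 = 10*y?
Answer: 195356529/8281 ≈ 23591.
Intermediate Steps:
z(C, y) = 3 + 10*y
(F + z(-10, -4)/91)**2 = (154 + (3 + 10*(-4))/91)**2 = (154 + (3 - 40)*(1/91))**2 = (154 - 37*1/91)**2 = (154 - 37/91)**2 = (13977/91)**2 = 195356529/8281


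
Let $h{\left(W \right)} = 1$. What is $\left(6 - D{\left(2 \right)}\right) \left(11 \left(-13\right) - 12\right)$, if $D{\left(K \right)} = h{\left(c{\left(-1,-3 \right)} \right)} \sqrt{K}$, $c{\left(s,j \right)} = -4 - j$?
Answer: $-930 + 155 \sqrt{2} \approx -710.8$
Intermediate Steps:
$D{\left(K \right)} = \sqrt{K}$ ($D{\left(K \right)} = 1 \sqrt{K} = \sqrt{K}$)
$\left(6 - D{\left(2 \right)}\right) \left(11 \left(-13\right) - 12\right) = \left(6 - \sqrt{2}\right) \left(11 \left(-13\right) - 12\right) = \left(6 - \sqrt{2}\right) \left(-143 - 12\right) = \left(6 - \sqrt{2}\right) \left(-155\right) = -930 + 155 \sqrt{2}$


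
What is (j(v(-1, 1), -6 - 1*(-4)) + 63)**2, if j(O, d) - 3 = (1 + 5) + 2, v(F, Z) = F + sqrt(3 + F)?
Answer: 5476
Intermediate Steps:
j(O, d) = 11 (j(O, d) = 3 + ((1 + 5) + 2) = 3 + (6 + 2) = 3 + 8 = 11)
(j(v(-1, 1), -6 - 1*(-4)) + 63)**2 = (11 + 63)**2 = 74**2 = 5476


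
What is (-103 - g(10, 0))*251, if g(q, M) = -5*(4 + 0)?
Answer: -20833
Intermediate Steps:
g(q, M) = -20 (g(q, M) = -5*4 = -20)
(-103 - g(10, 0))*251 = (-103 - 1*(-20))*251 = (-103 + 20)*251 = -83*251 = -20833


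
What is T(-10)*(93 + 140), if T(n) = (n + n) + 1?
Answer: -4427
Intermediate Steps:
T(n) = 1 + 2*n (T(n) = 2*n + 1 = 1 + 2*n)
T(-10)*(93 + 140) = (1 + 2*(-10))*(93 + 140) = (1 - 20)*233 = -19*233 = -4427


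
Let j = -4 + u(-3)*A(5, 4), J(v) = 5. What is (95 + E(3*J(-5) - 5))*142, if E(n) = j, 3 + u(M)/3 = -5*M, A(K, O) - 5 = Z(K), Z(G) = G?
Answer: 64042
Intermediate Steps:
A(K, O) = 5 + K
u(M) = -9 - 15*M (u(M) = -9 + 3*(-5*M) = -9 - 15*M)
j = 356 (j = -4 + (-9 - 15*(-3))*(5 + 5) = -4 + (-9 + 45)*10 = -4 + 36*10 = -4 + 360 = 356)
E(n) = 356
(95 + E(3*J(-5) - 5))*142 = (95 + 356)*142 = 451*142 = 64042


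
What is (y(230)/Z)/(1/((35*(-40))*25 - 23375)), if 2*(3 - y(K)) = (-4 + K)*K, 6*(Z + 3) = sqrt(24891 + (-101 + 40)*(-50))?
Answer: 163835041500/27617 + 9101946750*sqrt(27941)/27617 ≈ 6.1023e+7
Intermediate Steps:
Z = -3 + sqrt(27941)/6 (Z = -3 + sqrt(24891 + (-101 + 40)*(-50))/6 = -3 + sqrt(24891 - 61*(-50))/6 = -3 + sqrt(24891 + 3050)/6 = -3 + sqrt(27941)/6 ≈ 24.859)
y(K) = 3 - K*(-4 + K)/2 (y(K) = 3 - (-4 + K)*K/2 = 3 - K*(-4 + K)/2)
(y(230)/Z)/(1/((35*(-40))*25 - 23375)) = ((3 + 2*230 - 1/2*230**2)/(-3 + sqrt(27941)/6))/(1/((35*(-40))*25 - 23375)) = ((3 + 460 - 1/2*52900)/(-3 + sqrt(27941)/6))/(1/(-1400*25 - 23375)) = ((3 + 460 - 26450)/(-3 + sqrt(27941)/6))/(1/(-35000 - 23375)) = (-25987/(-3 + sqrt(27941)/6))/(1/(-58375)) = (-25987/(-3 + sqrt(27941)/6))/(-1/58375) = -25987/(-3 + sqrt(27941)/6)*(-58375) = 1516991125/(-3 + sqrt(27941)/6)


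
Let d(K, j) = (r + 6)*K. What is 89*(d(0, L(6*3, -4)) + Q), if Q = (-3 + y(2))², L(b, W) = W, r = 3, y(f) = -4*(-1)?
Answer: 89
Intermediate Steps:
y(f) = 4
Q = 1 (Q = (-3 + 4)² = 1² = 1)
d(K, j) = 9*K (d(K, j) = (3 + 6)*K = 9*K)
89*(d(0, L(6*3, -4)) + Q) = 89*(9*0 + 1) = 89*(0 + 1) = 89*1 = 89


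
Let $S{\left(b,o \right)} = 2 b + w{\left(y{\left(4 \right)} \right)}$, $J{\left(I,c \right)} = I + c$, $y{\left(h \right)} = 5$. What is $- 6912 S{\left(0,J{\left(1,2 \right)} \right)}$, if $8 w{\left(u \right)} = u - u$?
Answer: $0$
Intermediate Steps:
$w{\left(u \right)} = 0$ ($w{\left(u \right)} = \frac{u - u}{8} = \frac{1}{8} \cdot 0 = 0$)
$S{\left(b,o \right)} = 2 b$ ($S{\left(b,o \right)} = 2 b + 0 = 2 b$)
$- 6912 S{\left(0,J{\left(1,2 \right)} \right)} = - 6912 \cdot 2 \cdot 0 = \left(-6912\right) 0 = 0$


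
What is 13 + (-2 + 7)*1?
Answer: 18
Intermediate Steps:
13 + (-2 + 7)*1 = 13 + 5*1 = 13 + 5 = 18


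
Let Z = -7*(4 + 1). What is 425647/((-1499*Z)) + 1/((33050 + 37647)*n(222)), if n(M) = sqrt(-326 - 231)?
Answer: 425647/52465 - I*sqrt(557)/39378229 ≈ 8.113 - 5.9934e-7*I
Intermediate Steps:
Z = -35 (Z = -7*5 = -35)
n(M) = I*sqrt(557) (n(M) = sqrt(-557) = I*sqrt(557))
425647/((-1499*Z)) + 1/((33050 + 37647)*n(222)) = 425647/((-1499*(-35))) + 1/((33050 + 37647)*((I*sqrt(557)))) = 425647/52465 + (-I*sqrt(557)/557)/70697 = 425647*(1/52465) + (-I*sqrt(557)/557)/70697 = 425647/52465 - I*sqrt(557)/39378229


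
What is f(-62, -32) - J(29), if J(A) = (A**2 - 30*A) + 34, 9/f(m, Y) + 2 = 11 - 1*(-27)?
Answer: -19/4 ≈ -4.7500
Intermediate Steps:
f(m, Y) = 1/4 (f(m, Y) = 9/(-2 + (11 - 1*(-27))) = 9/(-2 + (11 + 27)) = 9/(-2 + 38) = 9/36 = 9*(1/36) = 1/4)
J(A) = 34 + A**2 - 30*A
f(-62, -32) - J(29) = 1/4 - (34 + 29**2 - 30*29) = 1/4 - (34 + 841 - 870) = 1/4 - 1*5 = 1/4 - 5 = -19/4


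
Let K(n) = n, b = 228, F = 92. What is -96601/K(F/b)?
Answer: -5506257/23 ≈ -2.3940e+5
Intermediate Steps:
-96601/K(F/b) = -96601/(92/228) = -96601/(92*(1/228)) = -96601/23/57 = -96601*57/23 = -5506257/23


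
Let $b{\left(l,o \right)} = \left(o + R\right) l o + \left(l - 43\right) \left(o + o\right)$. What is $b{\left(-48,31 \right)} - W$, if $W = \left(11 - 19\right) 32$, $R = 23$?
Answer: $-85738$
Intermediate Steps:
$b{\left(l,o \right)} = 2 o \left(-43 + l\right) + l o \left(23 + o\right)$ ($b{\left(l,o \right)} = \left(o + 23\right) l o + \left(l - 43\right) \left(o + o\right) = \left(23 + o\right) l o + \left(-43 + l\right) 2 o = l \left(23 + o\right) o + 2 o \left(-43 + l\right) = l o \left(23 + o\right) + 2 o \left(-43 + l\right) = 2 o \left(-43 + l\right) + l o \left(23 + o\right)$)
$W = -256$ ($W = \left(-8\right) 32 = -256$)
$b{\left(-48,31 \right)} - W = 31 \left(-86 + 25 \left(-48\right) - 1488\right) - -256 = 31 \left(-86 - 1200 - 1488\right) + 256 = 31 \left(-2774\right) + 256 = -85994 + 256 = -85738$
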